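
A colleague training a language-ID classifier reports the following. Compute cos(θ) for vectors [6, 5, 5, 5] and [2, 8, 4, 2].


A·B = 6·2 + 5·8 + 5·4 + 5·2 = 82
‖A‖ = √111 = 10.5357, ‖B‖ = √88 = 9.3808
cos = 82/(√111·√88) = 82/√9768 = 0.8297

0.8297


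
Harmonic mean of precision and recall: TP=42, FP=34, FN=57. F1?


Precision = 42/76 = 0.5526
Recall = 42/99 = 0.4242
F1 = 2·P·R/(P+R) = 2·TP/(2·TP+FP+FN) = 84/(84+34+57) = 84/175 = 0.48

0.48


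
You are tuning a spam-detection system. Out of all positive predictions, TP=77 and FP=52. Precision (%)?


Precision = TP/(TP+FP)
= 77/(77+52)
= 77/129 = 59.69%

59.69%


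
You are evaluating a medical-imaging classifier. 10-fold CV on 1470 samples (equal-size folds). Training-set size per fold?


Fold size = 1470/10 = 147
Training per fold = 1470 - 147 = 1323

1323


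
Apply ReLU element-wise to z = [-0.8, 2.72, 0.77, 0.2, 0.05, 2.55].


ReLU(-0.8) = max(0, -0.8) = 0.0
ReLU(2.72) = max(0, 2.72) = 2.72
ReLU(0.77) = max(0, 0.77) = 0.77
ReLU(0.2) = max(0, 0.2) = 0.2
ReLU(0.05) = max(0, 0.05) = 0.05
ReLU(2.55) = max(0, 2.55) = 2.55
result = [0.0, 2.72, 0.77, 0.2, 0.05, 2.55]

[0.0, 2.72, 0.77, 0.2, 0.05, 2.55]


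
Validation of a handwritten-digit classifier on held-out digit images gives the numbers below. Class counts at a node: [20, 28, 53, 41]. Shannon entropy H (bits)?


Probabilities: [20/142, 28/142, 53/142, 41/142] ≈ [0.1408, 0.1972, 0.3732, 0.2887]
H = -((20/142)·log₂(20/142) + (28/142)·log₂(28/142) + (53/142)·log₂(53/142) + (41/142)·log₂(41/142))
  = 1.9083 bits

1.9083 bits


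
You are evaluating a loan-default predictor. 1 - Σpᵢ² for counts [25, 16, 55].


Probabilities: [25/96, 16/96, 55/96] ≈ [0.2604, 0.1667, 0.5729]
Σpᵢ² = (625 + 256 + 3025)/96² = 3906/9216
Gini = 1 - Σpᵢ² = 1 - 3906/9216 = 0.5762

0.5762


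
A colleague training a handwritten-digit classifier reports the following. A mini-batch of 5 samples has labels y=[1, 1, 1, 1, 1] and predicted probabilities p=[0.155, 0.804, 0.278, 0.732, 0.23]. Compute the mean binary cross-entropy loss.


L[0] = -ln(0.155) = 1.8643
L[1] = -ln(0.804) = 0.2182
L[2] = -ln(0.278) = 1.2801
L[3] = -ln(0.732) = 0.312
L[4] = -ln(0.23) = 1.4697
mean = (1.8643 + 0.2182 + 1.2801 + 0.312 + 1.4697)/5 = 1.0289

1.0289


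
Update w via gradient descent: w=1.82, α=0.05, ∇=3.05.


w_new = w - α·∇
= 1.82 - 0.05·3.05
= 1.82 - 0.1525
= 1.6675

1.6675


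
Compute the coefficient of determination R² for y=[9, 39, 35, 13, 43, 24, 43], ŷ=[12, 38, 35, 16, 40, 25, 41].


ȳ = 29.4286
SS_res = Σ(y-ŷ)² = 33
SS_tot = Σ(y-ȳ)² = 1207.71
R² = 1 - SS_res/SS_tot = 1 - 0.0273 = 0.9727

0.9727


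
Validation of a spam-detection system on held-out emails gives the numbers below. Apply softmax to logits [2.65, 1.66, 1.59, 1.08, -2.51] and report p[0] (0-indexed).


Exponentials: e^2.65=14.154, e^1.66=5.2593, e^1.59=4.9037, e^1.08=2.9447, e^-2.51=0.0813
Sum = 27.343
Softmax = [0.5176, 0.1923, 0.1793, 0.1077, 0.003]
p[0] = 14.154/27.343 = 0.5176

0.5176


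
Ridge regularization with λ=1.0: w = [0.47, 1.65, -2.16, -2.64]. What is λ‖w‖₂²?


‖w‖₂² = (0.47)² + (1.65)² + (-2.16)² + (-2.64)²
     = 0.2209 + 2.7225 + 4.6656 + 6.9696
     = 14.5786
λ·‖w‖₂² = 1.0·14.5786 = 14.5786

14.5786


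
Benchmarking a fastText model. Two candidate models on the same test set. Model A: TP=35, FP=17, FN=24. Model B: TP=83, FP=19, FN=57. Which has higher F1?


Model A: P=35/52=0.6731, R=35/59=0.5932, F1=2PR/(P+R)=2TP/(2TP+FP+FN)=70/111=0.6306
Model B: P=83/102=0.8137, R=83/140=0.5929, F1=2PR/(P+R)=2TP/(2TP+FP+FN)=166/242=0.686
0.6306 < 0.686 → Model B

Model B


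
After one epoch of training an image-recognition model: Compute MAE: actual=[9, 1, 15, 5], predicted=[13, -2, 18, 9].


Absolute errors: |9-13|=4, |1+ 2|=3, |15-18|=3, |5-9|=4
Sum = 14
MAE = 14/4 = 7/2

7/2


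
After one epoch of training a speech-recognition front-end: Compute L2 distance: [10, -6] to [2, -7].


d = √((10-2)² + (-6+ 7)²)
  = √(64 + 1)
  = √65 = 8.0623

8.0623


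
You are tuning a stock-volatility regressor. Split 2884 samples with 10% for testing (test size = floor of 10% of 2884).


Test = ⌊2884·10/100⌋ = 288
Train = 2884 - 288 = 2596

Train: 2596, Test: 288


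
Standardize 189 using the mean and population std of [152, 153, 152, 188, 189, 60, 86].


μ = 140, σ = 45.4784
z = (189 - 140)/45.4784 = 1.0774

1.0774


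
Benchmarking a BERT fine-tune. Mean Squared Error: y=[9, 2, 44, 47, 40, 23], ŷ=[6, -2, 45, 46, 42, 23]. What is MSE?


Squared errors: (9-6)²=9, (2+ 2)²=16, (44-45)²=1, (47-46)²=1, (40-42)²=4, (23-23)²=0
Sum = 31
MSE = 31/6 = 31/6

31/6


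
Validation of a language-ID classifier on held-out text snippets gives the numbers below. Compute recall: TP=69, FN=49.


Recall = TP/(TP+FN)
= 69/(69+49)
= 69/118 = 58.47%

58.47%


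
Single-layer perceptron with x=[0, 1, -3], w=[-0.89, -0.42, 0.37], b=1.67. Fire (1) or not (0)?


z = (0)·(-0.89) + (1)·(-0.42) + (-3)·(0.37) + 1.67
  = 0.14
step(z) = 1 (z≥0)

1


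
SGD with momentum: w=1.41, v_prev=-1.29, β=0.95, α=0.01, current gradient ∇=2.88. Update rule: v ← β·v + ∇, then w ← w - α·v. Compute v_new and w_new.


v_new = 0.95·-1.29 + 2.88 = -1.2255 + 2.88 = 1.6545
w_new = 1.41 - 0.01·1.6545 = 1.41 - 0.016545 = 1.393455

v_new=1.6545, w_new=1.393455


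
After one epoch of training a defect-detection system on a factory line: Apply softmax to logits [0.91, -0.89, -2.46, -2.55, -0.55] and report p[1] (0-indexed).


Exponentials: e^0.91=2.4843, e^-0.89=0.4107, e^-2.46=0.0854, e^-2.55=0.0781, e^-0.55=0.5769
Sum = 3.6354
Softmax = [0.6834, 0.113, 0.0235, 0.0215, 0.1587]
p[1] = 0.4107/3.6354 = 0.113

0.113


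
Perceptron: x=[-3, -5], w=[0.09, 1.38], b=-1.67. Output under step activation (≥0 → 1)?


z = (-3)·(0.09) + (-5)·(1.38) - 1.67
  = -8.84
step(z) = 0 (z<0)

0


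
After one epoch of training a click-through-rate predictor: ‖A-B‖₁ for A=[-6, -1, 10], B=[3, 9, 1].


d = |-6-3| + |-1-9| + |10-1|
  = 9 + 10 + 9
  = 28

28


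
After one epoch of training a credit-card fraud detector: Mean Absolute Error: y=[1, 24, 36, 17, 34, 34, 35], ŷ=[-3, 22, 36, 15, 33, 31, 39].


Absolute errors: |1+ 3|=4, |24-22|=2, |36-36|=0, |17-15|=2, |34-33|=1, |34-31|=3, |35-39|=4
Sum = 16
MAE = 16/7 = 16/7

16/7


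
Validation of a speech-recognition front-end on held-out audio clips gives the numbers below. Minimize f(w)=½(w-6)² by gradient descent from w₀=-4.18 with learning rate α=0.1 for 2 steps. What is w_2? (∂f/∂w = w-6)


step 1: grad = -4.18-6 = -10.18; w = -4.18 - 0.1·(-10.18) = -3.162
step 2: grad = -3.162-6 = -9.162; w = -3.162 - 0.1·(-9.162) = -2.2458

-2.2458


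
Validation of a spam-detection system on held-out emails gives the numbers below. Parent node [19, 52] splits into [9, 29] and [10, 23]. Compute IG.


Parent = [19, 52], H_parent = 0.838
H_left = 0.7897 (n=38), H_right = 0.885 (n=33)
H_children = (38/71)·0.7897 + (33/71)·0.885 = 0.834
IG = 0.838 - 0.834 = 0.004

0.004


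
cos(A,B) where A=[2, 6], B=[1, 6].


A·B = 2·1 + 6·6 = 38
‖A‖ = √40 = 6.3246, ‖B‖ = √37 = 6.0828
cos = 38/(√40·√37) = 38/√1480 = 0.9878

0.9878


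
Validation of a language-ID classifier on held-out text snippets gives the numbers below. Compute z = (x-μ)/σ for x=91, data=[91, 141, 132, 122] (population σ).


μ = 121.5, σ = 18.8481
z = (91 - 121.5)/18.8481 = -1.6182

-1.6182


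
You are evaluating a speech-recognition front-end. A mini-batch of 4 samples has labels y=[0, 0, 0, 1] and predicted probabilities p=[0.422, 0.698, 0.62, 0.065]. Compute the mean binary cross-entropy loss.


L[0] = -ln(1-0.422) = -ln(0.578) = 0.5482
L[1] = -ln(1-0.698) = -ln(0.302) = 1.1973
L[2] = -ln(1-0.62) = -ln(0.38) = 0.9676
L[3] = -ln(0.065) = 2.7334
mean = (0.5482 + 1.1973 + 0.9676 + 2.7334)/4 = 1.3616

1.3616


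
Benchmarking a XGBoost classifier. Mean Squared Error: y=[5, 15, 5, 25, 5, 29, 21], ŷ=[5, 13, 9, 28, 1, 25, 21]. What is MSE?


Squared errors: (5-5)²=0, (15-13)²=4, (5-9)²=16, (25-28)²=9, (5-1)²=16, (29-25)²=16, (21-21)²=0
Sum = 61
MSE = 61/7 = 61/7

61/7


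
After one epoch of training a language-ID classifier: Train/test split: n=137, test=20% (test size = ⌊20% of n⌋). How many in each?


Test = ⌊137·20/100⌋ = 27
Train = 137 - 27 = 110

Train: 110, Test: 27


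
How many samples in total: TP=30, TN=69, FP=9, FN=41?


Total = TP + TN + FP + FN
= 30 + 69 + 9 + 41
= 149
(Predicted positive: 39, predicted negative: 110)

149


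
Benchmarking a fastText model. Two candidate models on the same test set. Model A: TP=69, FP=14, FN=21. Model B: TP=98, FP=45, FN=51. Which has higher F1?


Model A: P=69/83=0.8313, R=69/90=0.7667, F1=2PR/(P+R)=2TP/(2TP+FP+FN)=138/173=0.7977
Model B: P=98/143=0.6853, R=98/149=0.6577, F1=2PR/(P+R)=2TP/(2TP+FP+FN)=196/292=0.6712
0.7977 > 0.6712 → Model A

Model A


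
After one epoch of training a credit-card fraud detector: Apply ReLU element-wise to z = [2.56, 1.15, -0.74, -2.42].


ReLU(2.56) = max(0, 2.56) = 2.56
ReLU(1.15) = max(0, 1.15) = 1.15
ReLU(-0.74) = max(0, -0.74) = 0.0
ReLU(-2.42) = max(0, -2.42) = 0.0
result = [2.56, 1.15, 0.0, 0.0]

[2.56, 1.15, 0.0, 0.0]


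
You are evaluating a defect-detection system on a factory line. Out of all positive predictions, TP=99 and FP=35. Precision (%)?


Precision = TP/(TP+FP)
= 99/(99+35)
= 99/134 = 73.88%

73.88%


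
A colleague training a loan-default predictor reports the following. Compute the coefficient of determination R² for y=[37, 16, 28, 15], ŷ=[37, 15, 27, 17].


ȳ = 24
SS_res = Σ(y-ŷ)² = 6
SS_tot = Σ(y-ȳ)² = 330
R² = 1 - SS_res/SS_tot = 1 - 0.0182 = 0.9818

0.9818


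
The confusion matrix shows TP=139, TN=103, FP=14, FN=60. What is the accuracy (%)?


Accuracy = (TP+TN)/(TP+TN+FP+FN)
= (139+103)/(316)
= 242/316 = 76.58%

76.58%


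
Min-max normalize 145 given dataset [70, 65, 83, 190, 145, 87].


min=65, max=190
(145-65)/(190-65) = 80/125 = 0.64

0.64


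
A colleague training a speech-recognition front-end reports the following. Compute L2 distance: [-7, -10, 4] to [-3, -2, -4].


d = √((-7+ 3)² + (-10+ 2)² + (4+ 4)²)
  = √(16 + 64 + 64)
  = √144 = 12.0

12.0


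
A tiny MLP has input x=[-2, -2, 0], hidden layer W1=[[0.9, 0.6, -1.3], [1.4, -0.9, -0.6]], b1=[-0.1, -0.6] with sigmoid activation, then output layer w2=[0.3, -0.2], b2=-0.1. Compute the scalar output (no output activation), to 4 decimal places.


z1[0] = (0.9)·(-2) + (0.6)·(-2) + (-1.3)·(0) - 0.1 = -3.1
z1[1] = (1.4)·(-2) + (-0.9)·(-2) + (-0.6)·(0) - 0.6 = -1.6
h = sigmoid(z1) = [0.0431, 0.168]
output = (0.3)·(0.0431) + (-0.2)·(0.168) - 0.1 = -0.1207

-0.1207


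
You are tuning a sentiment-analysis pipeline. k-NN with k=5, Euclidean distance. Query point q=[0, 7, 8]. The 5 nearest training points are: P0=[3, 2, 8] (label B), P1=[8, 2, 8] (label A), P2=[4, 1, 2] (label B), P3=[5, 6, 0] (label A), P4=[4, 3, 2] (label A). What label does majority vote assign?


d(q,P0) = 5.831  (label B)
d(q,P1) = 9.434  (label A)
d(q,P2) = 9.3808  (label B)
d(q,P3) = 9.4868  (label A)
d(q,P4) = 8.2462  (label A)
Votes: A=3, B=2
Majority → A

A


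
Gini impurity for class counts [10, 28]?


Probabilities: [10/38, 28/38] ≈ [0.2632, 0.7368]
Σpᵢ² = (100 + 784)/38² = 884/1444
Gini = 1 - Σpᵢ² = 1 - 884/1444 = 0.3878

0.3878


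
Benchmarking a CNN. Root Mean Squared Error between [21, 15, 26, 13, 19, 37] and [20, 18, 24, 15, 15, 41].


MSE = 50/6 = 8.3333
RMSE = √(50/6) = 2.8868

2.8868


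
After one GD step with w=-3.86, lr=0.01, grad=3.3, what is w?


w_new = w - α·∇
= -3.86 - 0.01·3.3
= -3.86 - 0.033
= -3.893

-3.893


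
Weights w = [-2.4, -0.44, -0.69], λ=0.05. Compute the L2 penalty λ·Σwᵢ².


‖w‖₂² = (-2.4)² + (-0.44)² + (-0.69)²
     = 5.76 + 0.1936 + 0.4761
     = 6.4297
λ·‖w‖₂² = 0.05·6.4297 = 0.321485

0.321485


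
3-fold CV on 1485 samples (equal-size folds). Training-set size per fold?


Fold size = 1485/3 = 495
Training per fold = 1485 - 495 = 990

990


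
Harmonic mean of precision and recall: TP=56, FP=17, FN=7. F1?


Precision = 56/73 = 0.7671
Recall = 56/63 = 0.8889
F1 = 2·P·R/(P+R) = 2·TP/(2·TP+FP+FN) = 112/(112+17+7) = 112/136 = 0.8235

0.8235


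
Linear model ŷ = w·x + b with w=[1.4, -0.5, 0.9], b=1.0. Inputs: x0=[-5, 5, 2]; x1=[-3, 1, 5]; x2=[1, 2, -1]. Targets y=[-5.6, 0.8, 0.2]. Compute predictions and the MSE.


ŷ0 = (1.4)·(-5) + (-0.5)·(5) + (0.9)·(2) + 1.0 = -6.7
ŷ1 = (1.4)·(-3) + (-0.5)·(1) + (0.9)·(5) + 1.0 = 0.8
ŷ2 = (1.4)·(1) + (-0.5)·(2) + (0.9)·(-1) + 1.0 = 0.5
errors² = [1.21, 0.0, 0.09]
MSE = 1.3000/3 = 0.4333

0.4333


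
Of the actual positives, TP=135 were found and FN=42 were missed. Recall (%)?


Recall = TP/(TP+FN)
= 135/(135+42)
= 135/177 = 76.27%

76.27%


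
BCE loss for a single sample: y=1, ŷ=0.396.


BCE = -[y·ln(p) + (1-y)·ln(1-p)]
= -1·ln(0.396) - 0
= -ln(0.396) = 0.9263

0.9263


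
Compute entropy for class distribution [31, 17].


Probabilities: [31/48, 17/48] ≈ [0.6458, 0.3542]
H = -((31/48)·log₂(31/48) + (17/48)·log₂(17/48))
  = 0.9377 bits

0.9377 bits


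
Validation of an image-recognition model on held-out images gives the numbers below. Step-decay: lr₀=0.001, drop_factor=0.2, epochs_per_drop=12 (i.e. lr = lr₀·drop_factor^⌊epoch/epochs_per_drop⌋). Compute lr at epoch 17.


n_drops = ⌊17/12⌋ = 1
lr = 0.001·0.2^1 = 0.001·0.2 = 0.0002

0.0002


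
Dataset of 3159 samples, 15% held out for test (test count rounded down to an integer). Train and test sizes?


Test = ⌊3159·15/100⌋ = 473
Train = 3159 - 473 = 2686

Train: 2686, Test: 473


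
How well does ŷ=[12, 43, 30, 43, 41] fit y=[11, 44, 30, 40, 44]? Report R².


ȳ = 33.8
SS_res = Σ(y-ŷ)² = 20
SS_tot = Σ(y-ȳ)² = 780.8
R² = 1 - SS_res/SS_tot = 1 - 0.0256 = 0.9744

0.9744


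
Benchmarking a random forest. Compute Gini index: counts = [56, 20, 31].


Probabilities: [56/107, 20/107, 31/107] ≈ [0.5234, 0.1869, 0.2897]
Σpᵢ² = (3136 + 400 + 961)/107² = 4497/11449
Gini = 1 - Σpᵢ² = 1 - 4497/11449 = 0.6072

0.6072


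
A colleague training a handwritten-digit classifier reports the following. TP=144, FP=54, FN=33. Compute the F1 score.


Precision = 144/198 = 0.7273
Recall = 144/177 = 0.8136
F1 = 2·P·R/(P+R) = 2·TP/(2·TP+FP+FN) = 288/(288+54+33) = 288/375 = 0.768

0.768


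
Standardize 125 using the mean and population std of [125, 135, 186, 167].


μ = 153.25, σ = 24.4579
z = (125 - 153.25)/24.4579 = -1.155

-1.155


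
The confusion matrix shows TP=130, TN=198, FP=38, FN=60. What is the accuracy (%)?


Accuracy = (TP+TN)/(TP+TN+FP+FN)
= (130+198)/(426)
= 328/426 = 77.0%

77.0%


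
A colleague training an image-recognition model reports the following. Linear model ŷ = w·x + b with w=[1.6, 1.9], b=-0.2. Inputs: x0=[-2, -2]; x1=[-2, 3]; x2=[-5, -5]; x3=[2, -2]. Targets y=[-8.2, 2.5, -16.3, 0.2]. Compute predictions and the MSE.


ŷ0 = (1.6)·(-2) + (1.9)·(-2) - 0.2 = -7.2
ŷ1 = (1.6)·(-2) + (1.9)·(3) - 0.2 = 2.3
ŷ2 = (1.6)·(-5) + (1.9)·(-5) - 0.2 = -17.7
ŷ3 = (1.6)·(2) + (1.9)·(-2) - 0.2 = -0.8
errors² = [1.0, 0.04, 1.96, 1.0]
MSE = 4.0000/4 = 1.0

1.0


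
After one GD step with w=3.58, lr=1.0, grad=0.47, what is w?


w_new = w - α·∇
= 3.58 - 1.0·0.47
= 3.58 - 0.47
= 3.11

3.11


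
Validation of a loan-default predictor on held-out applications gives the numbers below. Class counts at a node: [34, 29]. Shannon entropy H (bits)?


Probabilities: [34/63, 29/63] ≈ [0.5397, 0.4603]
H = -((34/63)·log₂(34/63) + (29/63)·log₂(29/63))
  = 0.9955 bits

0.9955 bits


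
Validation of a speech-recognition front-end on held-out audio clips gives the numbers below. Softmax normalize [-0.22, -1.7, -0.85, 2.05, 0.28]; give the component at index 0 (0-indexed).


Exponentials: e^-0.22=0.8025, e^-1.7=0.1827, e^-0.85=0.4274, e^2.05=7.7679, e^0.28=1.3231
Sum = 10.5036
Softmax = [0.0764, 0.0174, 0.0407, 0.7395, 0.126]
p[0] = 0.8025/10.5036 = 0.0764

0.0764


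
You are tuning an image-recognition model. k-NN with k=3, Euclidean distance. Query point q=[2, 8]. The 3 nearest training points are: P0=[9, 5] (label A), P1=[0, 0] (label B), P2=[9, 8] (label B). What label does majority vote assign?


d(q,P0) = 7.6158  (label A)
d(q,P1) = 8.2462  (label B)
d(q,P2) = 7.0  (label B)
Votes: A=1, B=2
Majority → B

B


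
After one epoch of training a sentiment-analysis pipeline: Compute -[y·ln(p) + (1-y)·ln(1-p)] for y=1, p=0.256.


BCE = -[y·ln(p) + (1-y)·ln(1-p)]
= -1·ln(0.256) - 0
= -ln(0.256) = 1.3626

1.3626


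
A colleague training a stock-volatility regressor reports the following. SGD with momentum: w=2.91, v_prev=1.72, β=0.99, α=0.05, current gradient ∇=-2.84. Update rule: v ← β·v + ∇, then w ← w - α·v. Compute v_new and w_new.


v_new = 0.99·1.72 - 2.84 = 1.7028 - 2.84 = -1.1372
w_new = 2.91 - 0.05·-1.1372 = 2.91 + 0.05686 = 2.96686

v_new=-1.1372, w_new=2.96686


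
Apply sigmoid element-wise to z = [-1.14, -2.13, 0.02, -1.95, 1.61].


σ(-1.14) = 1/(1+e^1.14) = 0.2423
σ(-2.13) = 1/(1+e^2.13) = 0.1062
σ(0.02) = 1/(1+e^-0.02) = 0.505
σ(-1.95) = 1/(1+e^1.95) = 0.1246
σ(1.61) = 1/(1+e^-1.61) = 0.8334
result = [0.2423, 0.1062, 0.505, 0.1246, 0.8334]

[0.2423, 0.1062, 0.505, 0.1246, 0.8334]


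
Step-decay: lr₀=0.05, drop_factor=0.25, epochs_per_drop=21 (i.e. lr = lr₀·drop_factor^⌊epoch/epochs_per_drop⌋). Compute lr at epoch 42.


n_drops = ⌊42/21⌋ = 2
lr = 0.05·0.25^2 = 0.05·0.0625 = 0.003125

0.003125


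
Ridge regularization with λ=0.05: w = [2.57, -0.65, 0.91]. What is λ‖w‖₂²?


‖w‖₂² = (2.57)² + (-0.65)² + (0.91)²
     = 6.6049 + 0.4225 + 0.8281
     = 7.8555
λ·‖w‖₂² = 0.05·7.8555 = 0.392775

0.392775


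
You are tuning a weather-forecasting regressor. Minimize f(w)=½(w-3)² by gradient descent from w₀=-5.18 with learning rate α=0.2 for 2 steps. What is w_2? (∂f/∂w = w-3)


step 1: grad = -5.18-3 = -8.18; w = -5.18 - 0.2·(-8.18) = -3.544
step 2: grad = -3.544-3 = -6.544; w = -3.544 - 0.2·(-6.544) = -2.2352

-2.2352


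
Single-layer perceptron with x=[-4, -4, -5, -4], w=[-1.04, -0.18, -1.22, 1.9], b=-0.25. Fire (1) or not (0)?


z = (-4)·(-1.04) + (-4)·(-0.18) + (-5)·(-1.22) + (-4)·(1.9) - 0.25
  = 3.13
step(z) = 1 (z≥0)

1


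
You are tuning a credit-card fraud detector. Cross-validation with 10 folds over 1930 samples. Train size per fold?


Fold size = 1930/10 = 193
Training per fold = 1930 - 193 = 1737

1737


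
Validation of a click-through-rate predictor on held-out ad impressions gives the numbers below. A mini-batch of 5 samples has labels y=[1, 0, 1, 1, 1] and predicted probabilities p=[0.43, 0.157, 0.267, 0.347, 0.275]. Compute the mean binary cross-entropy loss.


L[0] = -ln(0.43) = 0.844
L[1] = -ln(1-0.157) = -ln(0.843) = 0.1708
L[2] = -ln(0.267) = 1.3205
L[3] = -ln(0.347) = 1.0584
L[4] = -ln(0.275) = 1.291
mean = (0.844 + 0.1708 + 1.3205 + 1.0584 + 1.291)/5 = 0.9369

0.9369


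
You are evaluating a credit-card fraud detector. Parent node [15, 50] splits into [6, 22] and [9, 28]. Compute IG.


Parent = [15, 50], H_parent = 0.7793
H_left = 0.7496 (n=28), H_right = 0.8004 (n=37)
H_children = (28/65)·0.7496 + (37/65)·0.8004 = 0.7785
IG = 0.7793 - 0.7785 = 0.0008

0.0008


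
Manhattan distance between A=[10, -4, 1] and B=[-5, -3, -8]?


d = |10+ 5| + |-4+ 3| + |1+ 8|
  = 15 + 1 + 9
  = 25

25


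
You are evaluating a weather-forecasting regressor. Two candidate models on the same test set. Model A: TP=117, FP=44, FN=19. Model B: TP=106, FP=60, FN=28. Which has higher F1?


Model A: P=117/161=0.7267, R=117/136=0.8603, F1=2PR/(P+R)=2TP/(2TP+FP+FN)=234/297=0.7879
Model B: P=106/166=0.6386, R=106/134=0.791, F1=2PR/(P+R)=2TP/(2TP+FP+FN)=212/300=0.7067
0.7879 > 0.7067 → Model A

Model A


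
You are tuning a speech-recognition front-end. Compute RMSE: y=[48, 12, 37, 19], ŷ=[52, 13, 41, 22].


MSE = 42/4 = 10.5
RMSE = √(42/4) = 3.2404

3.2404


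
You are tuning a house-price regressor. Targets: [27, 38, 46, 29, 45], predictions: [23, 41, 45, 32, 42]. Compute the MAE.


Absolute errors: |27-23|=4, |38-41|=3, |46-45|=1, |29-32|=3, |45-42|=3
Sum = 14
MAE = 14/5 = 14/5

14/5


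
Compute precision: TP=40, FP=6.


Precision = TP/(TP+FP)
= 40/(40+6)
= 40/46 = 86.96%

86.96%


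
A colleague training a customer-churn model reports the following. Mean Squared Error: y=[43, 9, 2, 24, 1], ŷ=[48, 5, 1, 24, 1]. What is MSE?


Squared errors: (43-48)²=25, (9-5)²=16, (2-1)²=1, (24-24)²=0, (1-1)²=0
Sum = 42
MSE = 42/5 = 42/5

42/5


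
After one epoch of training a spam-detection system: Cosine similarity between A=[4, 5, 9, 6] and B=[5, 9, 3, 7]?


A·B = 4·5 + 5·9 + 9·3 + 6·7 = 134
‖A‖ = √158 = 12.5698, ‖B‖ = √164 = 12.8062
cos = 134/(√158·√164) = 134/√25912 = 0.8324

0.8324


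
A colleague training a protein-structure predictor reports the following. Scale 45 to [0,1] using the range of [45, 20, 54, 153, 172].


min=20, max=172
(45-20)/(172-20) = 25/152 = 0.1645

0.1645


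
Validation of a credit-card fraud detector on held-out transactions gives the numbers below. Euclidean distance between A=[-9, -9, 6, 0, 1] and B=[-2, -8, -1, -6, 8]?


d = √((-9+ 2)² + (-9+ 8)² + (6+ 1)² + (0+ 6)² + (1-8)²)
  = √(49 + 1 + 49 + 36 + 49)
  = √184 = 13.5647

13.5647


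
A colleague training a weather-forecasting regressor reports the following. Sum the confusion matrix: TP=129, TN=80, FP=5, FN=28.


Total = TP + TN + FP + FN
= 129 + 80 + 5 + 28
= 242
(Predicted positive: 134, predicted negative: 108)

242


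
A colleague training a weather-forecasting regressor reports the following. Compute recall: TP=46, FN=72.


Recall = TP/(TP+FN)
= 46/(46+72)
= 46/118 = 38.98%

38.98%


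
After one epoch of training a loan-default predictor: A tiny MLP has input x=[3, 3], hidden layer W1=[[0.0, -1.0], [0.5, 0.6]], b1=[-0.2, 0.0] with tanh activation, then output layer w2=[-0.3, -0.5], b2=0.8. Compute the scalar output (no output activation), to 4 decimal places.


z1[0] = (0.0)·(3) + (-1.0)·(3) - 0.2 = -3.2
z1[1] = (0.5)·(3) + (0.6)·(3) + 0.0 = 3.3
h = tanh(z1) = [-0.9967, 0.9973]
output = (-0.3)·(-0.9967) + (-0.5)·(0.9973) + 0.8 = 0.6004

0.6004


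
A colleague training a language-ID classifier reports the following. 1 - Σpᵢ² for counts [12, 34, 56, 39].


Probabilities: [12/141, 34/141, 56/141, 39/141] ≈ [0.0851, 0.2411, 0.3972, 0.2766]
Σpᵢ² = (144 + 1156 + 3136 + 1521)/141² = 5957/19881
Gini = 1 - Σpᵢ² = 1 - 5957/19881 = 0.7004

0.7004


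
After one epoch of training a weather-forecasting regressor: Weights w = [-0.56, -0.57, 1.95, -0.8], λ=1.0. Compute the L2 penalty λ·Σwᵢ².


‖w‖₂² = (-0.56)² + (-0.57)² + (1.95)² + (-0.8)²
     = 0.3136 + 0.3249 + 3.8025 + 0.64
     = 5.081
λ·‖w‖₂² = 1.0·5.081 = 5.081

5.081


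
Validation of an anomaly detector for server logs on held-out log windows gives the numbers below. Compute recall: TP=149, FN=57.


Recall = TP/(TP+FN)
= 149/(149+57)
= 149/206 = 72.33%

72.33%


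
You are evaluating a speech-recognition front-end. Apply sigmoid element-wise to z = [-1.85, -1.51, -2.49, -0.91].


σ(-1.85) = 1/(1+e^1.85) = 0.1359
σ(-1.51) = 1/(1+e^1.51) = 0.1809
σ(-2.49) = 1/(1+e^2.49) = 0.0766
σ(-0.91) = 1/(1+e^0.91) = 0.287
result = [0.1359, 0.1809, 0.0766, 0.287]

[0.1359, 0.1809, 0.0766, 0.287]


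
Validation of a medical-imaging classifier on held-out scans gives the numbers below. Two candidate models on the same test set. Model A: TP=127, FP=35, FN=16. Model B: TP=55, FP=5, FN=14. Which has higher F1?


Model A: P=127/162=0.784, R=127/143=0.8881, F1=2PR/(P+R)=2TP/(2TP+FP+FN)=254/305=0.8328
Model B: P=55/60=0.9167, R=55/69=0.7971, F1=2PR/(P+R)=2TP/(2TP+FP+FN)=110/129=0.8527
0.8328 < 0.8527 → Model B

Model B


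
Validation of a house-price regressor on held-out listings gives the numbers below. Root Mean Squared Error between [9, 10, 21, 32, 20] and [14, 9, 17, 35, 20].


MSE = 51/5 = 10.2
RMSE = √(51/5) = 3.1937

3.1937


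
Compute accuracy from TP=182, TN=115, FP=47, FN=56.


Accuracy = (TP+TN)/(TP+TN+FP+FN)
= (182+115)/(400)
= 297/400 = 74.25%

74.25%


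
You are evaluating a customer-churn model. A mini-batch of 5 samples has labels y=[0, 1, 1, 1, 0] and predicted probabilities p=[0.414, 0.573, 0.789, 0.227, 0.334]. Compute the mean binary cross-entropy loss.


L[0] = -ln(1-0.414) = -ln(0.586) = 0.5344
L[1] = -ln(0.573) = 0.5569
L[2] = -ln(0.789) = 0.237
L[3] = -ln(0.227) = 1.4828
L[4] = -ln(1-0.334) = -ln(0.666) = 0.4065
mean = (0.5344 + 0.5569 + 0.237 + 1.4828 + 0.4065)/5 = 0.6435

0.6435


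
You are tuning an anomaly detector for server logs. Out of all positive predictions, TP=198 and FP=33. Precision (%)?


Precision = TP/(TP+FP)
= 198/(198+33)
= 198/231 = 85.71%

85.71%


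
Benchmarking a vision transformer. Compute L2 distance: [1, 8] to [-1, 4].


d = √((1+ 1)² + (8-4)²)
  = √(4 + 16)
  = √20 = 4.4721

4.4721


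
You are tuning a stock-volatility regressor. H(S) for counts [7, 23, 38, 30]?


Probabilities: [7/98, 23/98, 38/98, 30/98] ≈ [0.0714, 0.2347, 0.3878, 0.3061]
H = -((7/98)·log₂(7/98) + (23/98)·log₂(23/98) + (38/98)·log₂(38/98) + (30/98)·log₂(30/98))
  = 1.8155 bits

1.8155 bits


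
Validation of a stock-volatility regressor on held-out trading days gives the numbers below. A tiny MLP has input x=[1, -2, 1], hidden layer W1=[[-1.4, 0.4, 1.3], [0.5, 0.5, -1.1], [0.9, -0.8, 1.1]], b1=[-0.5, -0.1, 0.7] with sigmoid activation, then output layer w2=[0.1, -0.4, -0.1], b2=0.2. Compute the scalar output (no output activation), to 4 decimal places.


z1[0] = (-1.4)·(1) + (0.4)·(-2) + (1.3)·(1) - 0.5 = -1.4
z1[1] = (0.5)·(1) + (0.5)·(-2) + (-1.1)·(1) - 0.1 = -1.7
z1[2] = (0.9)·(1) + (-0.8)·(-2) + (1.1)·(1) + 0.7 = 4.3
h = sigmoid(z1) = [0.1978, 0.1545, 0.9866]
output = (0.1)·(0.1978) + (-0.4)·(0.1545) + (-0.1)·(0.9866) + 0.2 = 0.0593

0.0593


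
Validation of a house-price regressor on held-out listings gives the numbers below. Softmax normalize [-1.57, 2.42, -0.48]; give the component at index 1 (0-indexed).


Exponentials: e^-1.57=0.208, e^2.42=11.2459, e^-0.48=0.6188
Sum = 12.0727
Softmax = [0.0172, 0.9315, 0.0513]
p[1] = 11.2459/12.0727 = 0.9315

0.9315


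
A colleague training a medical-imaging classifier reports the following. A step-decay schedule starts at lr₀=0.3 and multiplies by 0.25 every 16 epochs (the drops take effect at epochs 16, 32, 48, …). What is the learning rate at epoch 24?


n_drops = ⌊24/16⌋ = 1
lr = 0.3·0.25^1 = 0.3·0.25 = 0.075

0.075


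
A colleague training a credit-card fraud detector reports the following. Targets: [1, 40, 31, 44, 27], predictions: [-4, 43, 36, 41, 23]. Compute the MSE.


Squared errors: (1+ 4)²=25, (40-43)²=9, (31-36)²=25, (44-41)²=9, (27-23)²=16
Sum = 84
MSE = 84/5 = 84/5

84/5


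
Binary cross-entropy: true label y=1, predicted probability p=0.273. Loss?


BCE = -[y·ln(p) + (1-y)·ln(1-p)]
= -1·ln(0.273) - 0
= -ln(0.273) = 1.2983

1.2983


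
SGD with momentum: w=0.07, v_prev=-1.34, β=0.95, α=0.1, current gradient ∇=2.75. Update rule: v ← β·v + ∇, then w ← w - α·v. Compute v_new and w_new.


v_new = 0.95·-1.34 + 2.75 = -1.273 + 2.75 = 1.477
w_new = 0.07 - 0.1·1.477 = 0.07 - 0.1477 = -0.0777

v_new=1.477, w_new=-0.0777


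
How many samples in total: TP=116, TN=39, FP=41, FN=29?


Total = TP + TN + FP + FN
= 116 + 39 + 41 + 29
= 225
(Predicted positive: 157, predicted negative: 68)

225


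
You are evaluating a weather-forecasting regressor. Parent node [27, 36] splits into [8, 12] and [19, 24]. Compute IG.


Parent = [27, 36], H_parent = 0.9852
H_left = 0.971 (n=20), H_right = 0.9902 (n=43)
H_children = (20/63)·0.971 + (43/63)·0.9902 = 0.9841
IG = 0.9852 - 0.9841 = 0.0011

0.0011


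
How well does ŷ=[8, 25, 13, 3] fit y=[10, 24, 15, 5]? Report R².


ȳ = 13.5
SS_res = Σ(y-ŷ)² = 13
SS_tot = Σ(y-ȳ)² = 197
R² = 1 - SS_res/SS_tot = 1 - 0.066 = 0.934

0.934


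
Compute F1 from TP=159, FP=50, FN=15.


Precision = 159/209 = 0.7608
Recall = 159/174 = 0.9138
F1 = 2·P·R/(P+R) = 2·TP/(2·TP+FP+FN) = 318/(318+50+15) = 318/383 = 0.8303

0.8303


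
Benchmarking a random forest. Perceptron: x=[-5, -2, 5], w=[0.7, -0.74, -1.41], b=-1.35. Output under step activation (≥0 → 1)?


z = (-5)·(0.7) + (-2)·(-0.74) + (5)·(-1.41) - 1.35
  = -10.42
step(z) = 0 (z<0)

0


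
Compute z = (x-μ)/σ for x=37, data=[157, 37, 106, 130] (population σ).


μ = 107.5, σ = 44.5225
z = (37 - 107.5)/44.5225 = -1.5835

-1.5835


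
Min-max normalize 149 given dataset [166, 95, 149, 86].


min=86, max=166
(149-86)/(166-86) = 63/80 = 0.7875

0.7875


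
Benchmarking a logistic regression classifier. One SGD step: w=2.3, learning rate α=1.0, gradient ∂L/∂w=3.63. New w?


w_new = w - α·∇
= 2.3 - 1.0·3.63
= 2.3 - 3.63
= -1.33

-1.33


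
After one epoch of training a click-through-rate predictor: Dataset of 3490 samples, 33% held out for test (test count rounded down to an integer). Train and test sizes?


Test = ⌊3490·33/100⌋ = 1151
Train = 3490 - 1151 = 2339

Train: 2339, Test: 1151


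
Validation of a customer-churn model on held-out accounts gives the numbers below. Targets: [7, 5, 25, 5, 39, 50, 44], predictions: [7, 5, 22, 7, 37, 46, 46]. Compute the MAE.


Absolute errors: |7-7|=0, |5-5|=0, |25-22|=3, |5-7|=2, |39-37|=2, |50-46|=4, |44-46|=2
Sum = 13
MAE = 13/7 = 13/7

13/7


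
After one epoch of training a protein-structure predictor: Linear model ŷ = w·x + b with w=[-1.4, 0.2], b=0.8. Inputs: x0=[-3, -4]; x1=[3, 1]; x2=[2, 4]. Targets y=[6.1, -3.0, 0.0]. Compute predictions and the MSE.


ŷ0 = (-1.4)·(-3) + (0.2)·(-4) + 0.8 = 4.2
ŷ1 = (-1.4)·(3) + (0.2)·(1) + 0.8 = -3.2
ŷ2 = (-1.4)·(2) + (0.2)·(4) + 0.8 = -1.2
errors² = [3.61, 0.04, 1.44]
MSE = 5.0900/3 = 1.6967

1.6967


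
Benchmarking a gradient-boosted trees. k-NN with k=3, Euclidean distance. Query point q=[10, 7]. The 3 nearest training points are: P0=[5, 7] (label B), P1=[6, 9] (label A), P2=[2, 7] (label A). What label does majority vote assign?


d(q,P0) = 5.0  (label B)
d(q,P1) = 4.4721  (label A)
d(q,P2) = 8.0  (label A)
Votes: A=2, B=1
Majority → A

A


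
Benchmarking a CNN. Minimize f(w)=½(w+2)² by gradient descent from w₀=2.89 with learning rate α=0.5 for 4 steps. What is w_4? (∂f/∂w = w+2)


step 1: grad = 2.89+2 = 4.89; w = 2.89 - 0.5·(4.89) = 0.445
step 2: grad = 0.445+2 = 2.445; w = 0.445 - 0.5·(2.445) = -0.7775
step 3: grad = -0.7775+2 = 1.2225; w = -0.7775 - 0.5·(1.2225) = -1.38875
step 4: grad = -1.38875+2 = 0.61125; w = -1.38875 - 0.5·(0.61125) = -1.694375

-1.694375


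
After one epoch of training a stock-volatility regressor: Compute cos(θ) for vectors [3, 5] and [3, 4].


A·B = 3·3 + 5·4 = 29
‖A‖ = √34 = 5.831, ‖B‖ = √25 = 5
cos = 29/(√34·√25) = 29/√850 = 0.9947

0.9947


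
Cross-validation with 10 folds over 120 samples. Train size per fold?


Fold size = 120/10 = 12
Training per fold = 120 - 12 = 108

108


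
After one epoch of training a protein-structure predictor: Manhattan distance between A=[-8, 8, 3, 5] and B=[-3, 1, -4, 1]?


d = |-8+ 3| + |8-1| + |3+ 4| + |5-1|
  = 5 + 7 + 7 + 4
  = 23

23


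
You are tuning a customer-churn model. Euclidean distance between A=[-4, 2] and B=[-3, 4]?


d = √((-4+ 3)² + (2-4)²)
  = √(1 + 4)
  = √5 = 2.2361

2.2361


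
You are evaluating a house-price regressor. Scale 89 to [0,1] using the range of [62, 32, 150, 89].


min=32, max=150
(89-32)/(150-32) = 57/118 = 0.4831

0.4831


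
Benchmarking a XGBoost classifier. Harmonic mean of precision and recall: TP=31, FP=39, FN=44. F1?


Precision = 31/70 = 0.4429
Recall = 31/75 = 0.4133
F1 = 2·P·R/(P+R) = 2·TP/(2·TP+FP+FN) = 62/(62+39+44) = 62/145 = 0.4276

0.4276


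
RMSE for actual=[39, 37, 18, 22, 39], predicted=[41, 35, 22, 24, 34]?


MSE = 53/5 = 10.6
RMSE = √(53/5) = 3.2558

3.2558


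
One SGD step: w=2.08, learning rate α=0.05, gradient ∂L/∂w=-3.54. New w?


w_new = w - α·∇
= 2.08 - 0.05·-3.54
= 2.08 + 0.177
= 2.257

2.257


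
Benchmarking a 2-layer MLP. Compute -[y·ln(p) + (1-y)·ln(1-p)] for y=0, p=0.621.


BCE = -[y·ln(p) + (1-y)·ln(1-p)]
= -0 - 1·ln(1-0.621)
= -ln(0.379) = 0.9702

0.9702


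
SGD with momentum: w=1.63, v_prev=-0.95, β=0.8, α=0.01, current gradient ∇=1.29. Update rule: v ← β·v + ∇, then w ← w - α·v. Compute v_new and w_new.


v_new = 0.8·-0.95 + 1.29 = -0.76 + 1.29 = 0.53
w_new = 1.63 - 0.01·0.53 = 1.63 - 0.0053 = 1.6247

v_new=0.53, w_new=1.6247


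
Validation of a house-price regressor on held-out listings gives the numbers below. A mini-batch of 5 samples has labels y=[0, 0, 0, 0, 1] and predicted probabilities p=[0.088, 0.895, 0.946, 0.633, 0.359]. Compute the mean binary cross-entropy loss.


L[0] = -ln(1-0.088) = -ln(0.912) = 0.0921
L[1] = -ln(1-0.895) = -ln(0.105) = 2.2538
L[2] = -ln(1-0.946) = -ln(0.054) = 2.9188
L[3] = -ln(1-0.633) = -ln(0.367) = 1.0024
L[4] = -ln(0.359) = 1.0244
mean = (0.0921 + 2.2538 + 2.9188 + 1.0024 + 1.0244)/5 = 1.4583

1.4583


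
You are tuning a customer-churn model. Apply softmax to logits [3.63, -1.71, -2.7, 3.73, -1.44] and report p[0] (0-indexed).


Exponentials: e^3.63=37.7128, e^-1.71=0.1809, e^-2.7=0.0672, e^3.73=41.6791, e^-1.44=0.2369
Sum = 79.8769
Softmax = [0.4721, 0.0023, 0.0008, 0.5218, 0.003]
p[0] = 37.7128/79.8769 = 0.4721

0.4721


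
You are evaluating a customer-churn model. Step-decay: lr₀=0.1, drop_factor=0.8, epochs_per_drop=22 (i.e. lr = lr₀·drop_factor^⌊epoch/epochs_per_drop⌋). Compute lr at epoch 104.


n_drops = ⌊104/22⌋ = 4
lr = 0.1·0.8^4 = 0.1·0.4096 = 0.04096

0.04096


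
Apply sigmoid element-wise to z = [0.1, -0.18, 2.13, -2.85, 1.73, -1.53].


σ(0.1) = 1/(1+e^-0.1) = 0.525
σ(-0.18) = 1/(1+e^0.18) = 0.4551
σ(2.13) = 1/(1+e^-2.13) = 0.8938
σ(-2.85) = 1/(1+e^2.85) = 0.0547
σ(1.73) = 1/(1+e^-1.73) = 0.8494
σ(-1.53) = 1/(1+e^1.53) = 0.178
result = [0.525, 0.4551, 0.8938, 0.0547, 0.8494, 0.178]

[0.525, 0.4551, 0.8938, 0.0547, 0.8494, 0.178]


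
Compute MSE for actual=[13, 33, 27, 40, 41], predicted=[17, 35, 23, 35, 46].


Squared errors: (13-17)²=16, (33-35)²=4, (27-23)²=16, (40-35)²=25, (41-46)²=25
Sum = 86
MSE = 86/5 = 86/5

86/5


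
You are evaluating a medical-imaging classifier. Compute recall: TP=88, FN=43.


Recall = TP/(TP+FN)
= 88/(88+43)
= 88/131 = 67.18%

67.18%


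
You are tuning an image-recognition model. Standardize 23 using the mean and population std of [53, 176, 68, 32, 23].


μ = 70.4, σ = 55.1021
z = (23 - 70.4)/55.1021 = -0.8602

-0.8602


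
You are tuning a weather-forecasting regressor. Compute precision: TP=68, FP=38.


Precision = TP/(TP+FP)
= 68/(68+38)
= 68/106 = 64.15%

64.15%


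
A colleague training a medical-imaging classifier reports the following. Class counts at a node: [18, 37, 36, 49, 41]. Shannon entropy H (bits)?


Probabilities: [18/181, 37/181, 36/181, 49/181, 41/181] ≈ [0.0994, 0.2044, 0.1989, 0.2707, 0.2265]
H = -((18/181)·log₂(18/181) + (37/181)·log₂(37/181) + (36/181)·log₂(36/181) + (49/181)·log₂(49/181) + (41/181)·log₂(41/181))
  = 2.2584 bits

2.2584 bits


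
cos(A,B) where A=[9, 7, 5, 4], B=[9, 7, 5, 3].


A·B = 9·9 + 7·7 + 5·5 + 4·3 = 167
‖A‖ = √171 = 13.0767, ‖B‖ = √164 = 12.8062
cos = 167/(√171·√164) = 167/√28044 = 0.9972

0.9972


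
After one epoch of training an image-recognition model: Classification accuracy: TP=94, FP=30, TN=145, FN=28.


Accuracy = (TP+TN)/(TP+TN+FP+FN)
= (94+145)/(297)
= 239/297 = 80.47%

80.47%


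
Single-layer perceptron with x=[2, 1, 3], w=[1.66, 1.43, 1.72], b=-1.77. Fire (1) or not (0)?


z = (2)·(1.66) + (1)·(1.43) + (3)·(1.72) - 1.77
  = 8.14
step(z) = 1 (z≥0)

1


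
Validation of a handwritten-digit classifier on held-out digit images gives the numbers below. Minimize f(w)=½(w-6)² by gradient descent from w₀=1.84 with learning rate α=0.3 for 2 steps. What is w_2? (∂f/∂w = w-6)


step 1: grad = 1.84-6 = -4.16; w = 1.84 - 0.3·(-4.16) = 3.088
step 2: grad = 3.088-6 = -2.912; w = 3.088 - 0.3·(-2.912) = 3.9616

3.9616


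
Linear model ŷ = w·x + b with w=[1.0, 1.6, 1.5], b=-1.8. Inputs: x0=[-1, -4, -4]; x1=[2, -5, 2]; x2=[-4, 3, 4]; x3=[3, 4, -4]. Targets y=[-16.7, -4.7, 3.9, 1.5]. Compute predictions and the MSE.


ŷ0 = (1.0)·(-1) + (1.6)·(-4) + (1.5)·(-4) - 1.8 = -15.2
ŷ1 = (1.0)·(2) + (1.6)·(-5) + (1.5)·(2) - 1.8 = -4.8
ŷ2 = (1.0)·(-4) + (1.6)·(3) + (1.5)·(4) - 1.8 = 5.0
ŷ3 = (1.0)·(3) + (1.6)·(4) + (1.5)·(-4) - 1.8 = 1.6
errors² = [2.25, 0.01, 1.21, 0.01]
MSE = 3.4800/4 = 0.87

0.87


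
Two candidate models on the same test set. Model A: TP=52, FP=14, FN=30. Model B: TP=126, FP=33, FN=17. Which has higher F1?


Model A: P=52/66=0.7879, R=52/82=0.6341, F1=2PR/(P+R)=2TP/(2TP+FP+FN)=104/148=0.7027
Model B: P=126/159=0.7925, R=126/143=0.8811, F1=2PR/(P+R)=2TP/(2TP+FP+FN)=252/302=0.8344
0.7027 < 0.8344 → Model B

Model B


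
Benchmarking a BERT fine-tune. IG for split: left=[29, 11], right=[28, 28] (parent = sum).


Parent = [57, 39], H_parent = 0.9745
H_left = 0.8485 (n=40), H_right = 1 (n=56)
H_children = (40/96)·0.8485 + (56/96)·1 = 0.9369
IG = 0.9745 - 0.9369 = 0.0376

0.0376


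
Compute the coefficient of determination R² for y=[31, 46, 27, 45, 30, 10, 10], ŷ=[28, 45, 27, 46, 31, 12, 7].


ȳ = 28.4286
SS_res = Σ(y-ŷ)² = 25
SS_tot = Σ(y-ȳ)² = 1273.71
R² = 1 - SS_res/SS_tot = 1 - 0.0196 = 0.9804

0.9804


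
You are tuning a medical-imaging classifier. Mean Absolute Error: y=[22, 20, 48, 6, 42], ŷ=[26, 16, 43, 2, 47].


Absolute errors: |22-26|=4, |20-16|=4, |48-43|=5, |6-2|=4, |42-47|=5
Sum = 22
MAE = 22/5 = 22/5

22/5


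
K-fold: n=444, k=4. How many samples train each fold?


Fold size = 444/4 = 111
Training per fold = 444 - 111 = 333

333


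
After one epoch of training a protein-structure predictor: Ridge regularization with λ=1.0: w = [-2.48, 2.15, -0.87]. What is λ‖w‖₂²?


‖w‖₂² = (-2.48)² + (2.15)² + (-0.87)²
     = 6.1504 + 4.6225 + 0.7569
     = 11.5298
λ·‖w‖₂² = 1.0·11.5298 = 11.5298

11.5298


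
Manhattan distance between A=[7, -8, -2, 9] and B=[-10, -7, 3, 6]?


d = |7+ 10| + |-8+ 7| + |-2-3| + |9-6|
  = 17 + 1 + 5 + 3
  = 26

26


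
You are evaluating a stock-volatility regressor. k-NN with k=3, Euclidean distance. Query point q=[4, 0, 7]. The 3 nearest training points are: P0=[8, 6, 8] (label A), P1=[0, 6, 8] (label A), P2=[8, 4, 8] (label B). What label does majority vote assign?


d(q,P0) = 7.2801  (label A)
d(q,P1) = 7.2801  (label A)
d(q,P2) = 5.7446  (label B)
Votes: A=2, B=1
Majority → A

A


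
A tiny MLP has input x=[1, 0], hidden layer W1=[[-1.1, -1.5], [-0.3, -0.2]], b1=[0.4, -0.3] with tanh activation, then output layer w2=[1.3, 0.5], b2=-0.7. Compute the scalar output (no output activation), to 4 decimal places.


z1[0] = (-1.1)·(1) + (-1.5)·(0) + 0.4 = -0.7
z1[1] = (-0.3)·(1) + (-0.2)·(0) - 0.3 = -0.6
h = tanh(z1) = [-0.6044, -0.537]
output = (1.3)·(-0.6044) + (0.5)·(-0.537) - 0.7 = -1.7542

-1.7542
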